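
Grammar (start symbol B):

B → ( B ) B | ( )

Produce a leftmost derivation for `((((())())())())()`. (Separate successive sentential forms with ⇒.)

B⇒(B)B⇒((B)B)B⇒(((B)B)B)B⇒((((B)B)B)B)B⇒((((())B)B)B)B⇒((((())())B)B)B⇒((((())())())B)B⇒((((())())())())B⇒((((())())())())()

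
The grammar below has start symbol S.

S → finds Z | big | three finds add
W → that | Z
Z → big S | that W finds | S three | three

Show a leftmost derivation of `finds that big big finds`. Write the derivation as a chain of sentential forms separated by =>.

S => finds Z   [S → finds Z]
finds Z => finds that W finds   [Z → that W finds]
finds that W finds => finds that Z finds   [W → Z]
finds that Z finds => finds that big S finds   [Z → big S]
finds that big S finds => finds that big big finds   [S → big]

S => finds Z => finds that W finds => finds that Z finds => finds that big S finds => finds that big big finds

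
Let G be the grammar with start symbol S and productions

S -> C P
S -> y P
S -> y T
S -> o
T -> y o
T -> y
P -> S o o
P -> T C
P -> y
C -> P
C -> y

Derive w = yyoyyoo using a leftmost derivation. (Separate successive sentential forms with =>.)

S=>CP=>PP=>yP=>ySoo=>yCPoo=>yPPoo=>yTCPoo=>yyoCPoo=>yyoyPoo=>yyoyyoo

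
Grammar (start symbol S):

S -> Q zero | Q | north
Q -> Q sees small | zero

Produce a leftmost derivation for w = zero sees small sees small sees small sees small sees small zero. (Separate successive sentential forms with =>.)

S => Q zero => Q sees small zero => Q sees small sees small zero => Q sees small sees small sees small zero => Q sees small sees small sees small sees small zero => Q sees small sees small sees small sees small sees small zero => zero sees small sees small sees small sees small sees small zero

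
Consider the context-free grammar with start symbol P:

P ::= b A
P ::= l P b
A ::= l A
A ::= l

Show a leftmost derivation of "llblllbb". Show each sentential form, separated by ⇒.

P⇒lPb⇒llPbb⇒llbAbb⇒llblAbb⇒llbllAbb⇒llblllbb

P ⇒ lPb   [P ::= l P b]
lPb ⇒ llPbb   [P ::= l P b]
llPbb ⇒ llbAbb   [P ::= b A]
llbAbb ⇒ llblAbb   [A ::= l A]
llblAbb ⇒ llbllAbb   [A ::= l A]
llbllAbb ⇒ llblllbb   [A ::= l]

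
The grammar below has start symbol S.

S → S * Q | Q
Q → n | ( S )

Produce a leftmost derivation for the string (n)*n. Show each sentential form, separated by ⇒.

S⇒S*Q⇒Q*Q⇒(S)*Q⇒(Q)*Q⇒(n)*Q⇒(n)*n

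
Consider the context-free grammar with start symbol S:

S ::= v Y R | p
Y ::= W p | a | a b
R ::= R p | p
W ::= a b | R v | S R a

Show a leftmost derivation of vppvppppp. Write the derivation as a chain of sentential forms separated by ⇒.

S ⇒ vYR   [S ::= v Y R]
vYR ⇒ vWpR   [Y ::= W p]
vWpR ⇒ vRvpR   [W ::= R v]
vRvpR ⇒ vRpvpR   [R ::= R p]
vRpvpR ⇒ vppvpR   [R ::= p]
vppvpR ⇒ vppvpRp   [R ::= R p]
vppvpRp ⇒ vppvpRpp   [R ::= R p]
vppvpRpp ⇒ vppvpRppp   [R ::= R p]
vppvpRppp ⇒ vppvppppp   [R ::= p]

S ⇒ vYR ⇒ vWpR ⇒ vRvpR ⇒ vRpvpR ⇒ vppvpR ⇒ vppvpRp ⇒ vppvpRpp ⇒ vppvpRppp ⇒ vppvppppp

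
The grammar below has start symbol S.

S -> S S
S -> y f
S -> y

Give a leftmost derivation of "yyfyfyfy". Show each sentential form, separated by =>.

S=>SS=>SSS=>SSSS=>SSSSS=>ySSSS=>yyfSSS=>yyfyfSS=>yyfyfyfS=>yyfyfyfy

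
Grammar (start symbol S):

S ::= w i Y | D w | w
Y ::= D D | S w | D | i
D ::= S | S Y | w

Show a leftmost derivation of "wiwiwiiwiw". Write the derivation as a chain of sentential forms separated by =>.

S=>wiY=>wiSw=>wiwiYw=>wiwiDDw=>wiwiSDw=>wiwiwiYDw=>wiwiwiiDw=>wiwiwiiSYw=>wiwiwiiwYw=>wiwiwiiwiw

S => wiY   [S ::= w i Y]
wiY => wiSw   [Y ::= S w]
wiSw => wiwiYw   [S ::= w i Y]
wiwiYw => wiwiDDw   [Y ::= D D]
wiwiDDw => wiwiSDw   [D ::= S]
wiwiSDw => wiwiwiYDw   [S ::= w i Y]
wiwiwiYDw => wiwiwiiDw   [Y ::= i]
wiwiwiiDw => wiwiwiiSYw   [D ::= S Y]
wiwiwiiSYw => wiwiwiiwYw   [S ::= w]
wiwiwiiwYw => wiwiwiiwiw   [Y ::= i]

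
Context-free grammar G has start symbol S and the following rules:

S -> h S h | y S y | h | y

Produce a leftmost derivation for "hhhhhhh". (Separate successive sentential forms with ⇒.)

S ⇒ hSh ⇒ hhShh ⇒ hhhShhh ⇒ hhhhhhh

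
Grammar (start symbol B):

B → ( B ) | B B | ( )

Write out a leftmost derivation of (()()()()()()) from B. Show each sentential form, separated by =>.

B => (B)   [B → ( B )]
(B) => (BB)   [B → B B]
(BB) => (BBB)   [B → B B]
(BBB) => (BBBB)   [B → B B]
(BBBB) => (BBBBB)   [B → B B]
(BBBBB) => (BBBBBB)   [B → B B]
(BBBBBB) => (()BBBBB)   [B → ( )]
(()BBBBB) => (()()BBBB)   [B → ( )]
(()()BBBB) => (()()()BBB)   [B → ( )]
(()()()BBB) => (()()()()BB)   [B → ( )]
(()()()()BB) => (()()()()()B)   [B → ( )]
(()()()()()B) => (()()()()()())   [B → ( )]

B=>(B)=>(BB)=>(BBB)=>(BBBB)=>(BBBBB)=>(BBBBBB)=>(()BBBBB)=>(()()BBBB)=>(()()()BBB)=>(()()()()BB)=>(()()()()()B)=>(()()()()()())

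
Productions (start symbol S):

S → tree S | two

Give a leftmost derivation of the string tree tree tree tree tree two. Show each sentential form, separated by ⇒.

S ⇒ tree S ⇒ tree tree S ⇒ tree tree tree S ⇒ tree tree tree tree S ⇒ tree tree tree tree tree S ⇒ tree tree tree tree tree two

S ⇒ tree S   [S → tree S]
tree S ⇒ tree tree S   [S → tree S]
tree tree S ⇒ tree tree tree S   [S → tree S]
tree tree tree S ⇒ tree tree tree tree S   [S → tree S]
tree tree tree tree S ⇒ tree tree tree tree tree S   [S → tree S]
tree tree tree tree tree S ⇒ tree tree tree tree tree two   [S → two]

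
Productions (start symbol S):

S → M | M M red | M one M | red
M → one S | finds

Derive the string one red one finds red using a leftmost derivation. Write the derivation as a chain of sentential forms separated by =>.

S => M M red => one S M red => one red M red => one red one S red => one red one M red => one red one finds red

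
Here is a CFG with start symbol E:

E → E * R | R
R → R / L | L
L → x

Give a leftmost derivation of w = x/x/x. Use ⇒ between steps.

E⇒R⇒R/L⇒R/L/L⇒L/L/L⇒x/L/L⇒x/x/L⇒x/x/x

E ⇒ R   [E → R]
R ⇒ R/L   [R → R / L]
R/L ⇒ R/L/L   [R → R / L]
R/L/L ⇒ L/L/L   [R → L]
L/L/L ⇒ x/L/L   [L → x]
x/L/L ⇒ x/x/L   [L → x]
x/x/L ⇒ x/x/x   [L → x]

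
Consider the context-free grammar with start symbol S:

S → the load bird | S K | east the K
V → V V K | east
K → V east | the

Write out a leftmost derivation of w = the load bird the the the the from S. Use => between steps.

S => S K => S K K => S K K K => S K K K K => the load bird K K K K => the load bird the K K K => the load bird the the K K => the load bird the the the K => the load bird the the the the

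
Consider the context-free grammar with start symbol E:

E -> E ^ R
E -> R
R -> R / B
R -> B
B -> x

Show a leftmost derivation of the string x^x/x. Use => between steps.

E => E^R => R^R => B^R => x^R => x^R/B => x^B/B => x^x/B => x^x/x

E => E^R   [E -> E ^ R]
E^R => R^R   [E -> R]
R^R => B^R   [R -> B]
B^R => x^R   [B -> x]
x^R => x^R/B   [R -> R / B]
x^R/B => x^B/B   [R -> B]
x^B/B => x^x/B   [B -> x]
x^x/B => x^x/x   [B -> x]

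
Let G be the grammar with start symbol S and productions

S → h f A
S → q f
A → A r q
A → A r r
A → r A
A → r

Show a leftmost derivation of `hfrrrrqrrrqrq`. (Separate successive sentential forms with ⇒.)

S ⇒ hfA ⇒ hfArq ⇒ hfArqrq ⇒ hfArrrqrq ⇒ hfrArrrqrq ⇒ hfrArqrrrqrq ⇒ hfrrArqrrrqrq ⇒ hfrrrrqrrrqrq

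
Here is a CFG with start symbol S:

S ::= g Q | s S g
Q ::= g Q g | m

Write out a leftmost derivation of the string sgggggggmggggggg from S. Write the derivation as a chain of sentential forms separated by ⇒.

S ⇒ sSg ⇒ sgQg ⇒ sggQgg ⇒ sgggQggg ⇒ sggggQgggg ⇒ sgggggQggggg ⇒ sggggggQgggggg ⇒ sgggggggQggggggg ⇒ sgggggggmggggggg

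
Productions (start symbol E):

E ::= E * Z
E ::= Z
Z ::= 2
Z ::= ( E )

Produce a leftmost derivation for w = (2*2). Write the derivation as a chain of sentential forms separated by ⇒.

E ⇒ Z ⇒ (E) ⇒ (E*Z) ⇒ (Z*Z) ⇒ (2*Z) ⇒ (2*2)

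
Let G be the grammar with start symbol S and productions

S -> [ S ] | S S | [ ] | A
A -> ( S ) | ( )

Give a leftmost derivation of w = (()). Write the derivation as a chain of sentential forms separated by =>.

S => A   [S -> A]
A => (S)   [A -> ( S )]
(S) => (A)   [S -> A]
(A) => (())   [A -> ( )]

S => A => (S) => (A) => (())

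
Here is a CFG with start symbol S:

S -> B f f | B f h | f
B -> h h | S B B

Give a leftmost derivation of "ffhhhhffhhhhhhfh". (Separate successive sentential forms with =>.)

S => Bfh => SBBfh => fBBfh => fSBBBfh => fBffBBBfh => fSBBffBBBfh => ffBBffBBBfh => ffhhBffBBBfh => ffhhhhffBBBfh => ffhhhhffhhBBfh => ffhhhhffhhhhBfh => ffhhhhffhhhhhhfh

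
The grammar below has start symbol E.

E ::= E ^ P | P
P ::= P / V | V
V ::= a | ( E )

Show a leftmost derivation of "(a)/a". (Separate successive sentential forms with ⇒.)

E ⇒ P ⇒ P/V ⇒ V/V ⇒ (E)/V ⇒ (P)/V ⇒ (V)/V ⇒ (a)/V ⇒ (a)/a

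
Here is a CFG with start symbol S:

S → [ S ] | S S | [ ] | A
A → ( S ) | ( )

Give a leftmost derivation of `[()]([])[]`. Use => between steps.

S=>SS=>SSS=>[S]SS=>[A]SS=>[()]SS=>[()]AS=>[()](S)S=>[()]([])S=>[()]([])[]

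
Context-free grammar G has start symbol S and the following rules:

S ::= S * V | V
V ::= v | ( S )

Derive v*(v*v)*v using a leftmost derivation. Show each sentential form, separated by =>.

S => S*V => S*V*V => V*V*V => v*V*V => v*(S)*V => v*(S*V)*V => v*(V*V)*V => v*(v*V)*V => v*(v*v)*V => v*(v*v)*v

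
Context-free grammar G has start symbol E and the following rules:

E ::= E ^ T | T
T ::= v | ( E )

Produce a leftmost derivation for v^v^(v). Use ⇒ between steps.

E ⇒ E^T ⇒ E^T^T ⇒ T^T^T ⇒ v^T^T ⇒ v^v^T ⇒ v^v^(E) ⇒ v^v^(T) ⇒ v^v^(v)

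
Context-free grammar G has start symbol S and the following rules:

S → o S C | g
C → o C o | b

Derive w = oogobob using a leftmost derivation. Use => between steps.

S => oSC => ooSCC => oogCC => oogoCoC => oogoboC => oogobob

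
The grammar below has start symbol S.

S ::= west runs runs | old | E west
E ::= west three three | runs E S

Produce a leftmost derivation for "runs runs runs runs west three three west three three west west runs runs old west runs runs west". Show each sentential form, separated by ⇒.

S ⇒ E west   [S ::= E west]
E west ⇒ runs E S west   [E ::= runs E S]
runs E S west ⇒ runs runs E S S west   [E ::= runs E S]
runs runs E S S west ⇒ runs runs runs E S S S west   [E ::= runs E S]
runs runs runs E S S S west ⇒ runs runs runs runs E S S S S west   [E ::= runs E S]
runs runs runs runs E S S S S west ⇒ runs runs runs runs west three three S S S S west   [E ::= west three three]
runs runs runs runs west three three S S S S west ⇒ runs runs runs runs west three three E west S S S west   [S ::= E west]
runs runs runs runs west three three E west S S S west ⇒ runs runs runs runs west three three west three three west S S S west   [E ::= west three three]
runs runs runs runs west three three west three three west S S S west ⇒ runs runs runs runs west three three west three three west west runs runs S S west   [S ::= west runs runs]
runs runs runs runs west three three west three three west west runs runs S S west ⇒ runs runs runs runs west three three west three three west west runs runs old S west   [S ::= old]
runs runs runs runs west three three west three three west west runs runs old S west ⇒ runs runs runs runs west three three west three three west west runs runs old west runs runs west   [S ::= west runs runs]

S ⇒ E west ⇒ runs E S west ⇒ runs runs E S S west ⇒ runs runs runs E S S S west ⇒ runs runs runs runs E S S S S west ⇒ runs runs runs runs west three three S S S S west ⇒ runs runs runs runs west three three E west S S S west ⇒ runs runs runs runs west three three west three three west S S S west ⇒ runs runs runs runs west three three west three three west west runs runs S S west ⇒ runs runs runs runs west three three west three three west west runs runs old S west ⇒ runs runs runs runs west three three west three three west west runs runs old west runs runs west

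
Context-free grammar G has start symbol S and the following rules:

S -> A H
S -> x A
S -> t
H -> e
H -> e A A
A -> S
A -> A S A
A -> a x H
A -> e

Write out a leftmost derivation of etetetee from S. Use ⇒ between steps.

S ⇒ AH ⇒ ASAH ⇒ ASASAH ⇒ ASASASAH ⇒ eSASASAH ⇒ etASASAH ⇒ eteSASAH ⇒ etetASAH ⇒ eteteSAH ⇒ etetetAH ⇒ eteteteH ⇒ etetetee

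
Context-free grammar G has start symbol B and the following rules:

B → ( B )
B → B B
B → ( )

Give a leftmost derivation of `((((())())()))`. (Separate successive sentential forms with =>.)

B => (B)   [B → ( B )]
(B) => ((B))   [B → ( B )]
((B)) => ((BB))   [B → B B]
((BB)) => (((B)B))   [B → ( B )]
(((B)B)) => (((BB)B))   [B → B B]
(((BB)B)) => ((((B)B)B))   [B → ( B )]
((((B)B)B)) => ((((())B)B))   [B → ( )]
((((())B)B)) => ((((())())B))   [B → ( )]
((((())())B)) => ((((())())()))   [B → ( )]

B => (B) => ((B)) => ((BB)) => (((B)B)) => (((BB)B)) => ((((B)B)B)) => ((((())B)B)) => ((((())())B)) => ((((())())()))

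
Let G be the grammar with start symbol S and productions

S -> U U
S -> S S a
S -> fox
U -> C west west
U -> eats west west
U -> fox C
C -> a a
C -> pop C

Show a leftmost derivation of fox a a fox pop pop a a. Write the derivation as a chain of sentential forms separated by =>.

S => U U   [S -> U U]
U U => fox C U   [U -> fox C]
fox C U => fox a a U   [C -> a a]
fox a a U => fox a a fox C   [U -> fox C]
fox a a fox C => fox a a fox pop C   [C -> pop C]
fox a a fox pop C => fox a a fox pop pop C   [C -> pop C]
fox a a fox pop pop C => fox a a fox pop pop a a   [C -> a a]

S => U U => fox C U => fox a a U => fox a a fox C => fox a a fox pop C => fox a a fox pop pop C => fox a a fox pop pop a a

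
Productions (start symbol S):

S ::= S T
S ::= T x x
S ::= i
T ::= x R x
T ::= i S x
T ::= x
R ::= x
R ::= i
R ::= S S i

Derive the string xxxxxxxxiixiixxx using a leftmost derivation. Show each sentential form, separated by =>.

S => Txx => xRxxx => xSSixxx => xSTSixxx => xTxxTSixxx => xxxxTSixxx => xxxxxRxSixxx => xxxxxSSixSixxx => xxxxxTxxSixSixxx => xxxxxxxxSixSixxx => xxxxxxxxiixSixxx => xxxxxxxxiixiixxx

S => Txx   [S ::= T x x]
Txx => xRxxx   [T ::= x R x]
xRxxx => xSSixxx   [R ::= S S i]
xSSixxx => xSTSixxx   [S ::= S T]
xSTSixxx => xTxxTSixxx   [S ::= T x x]
xTxxTSixxx => xxxxTSixxx   [T ::= x]
xxxxTSixxx => xxxxxRxSixxx   [T ::= x R x]
xxxxxRxSixxx => xxxxxSSixSixxx   [R ::= S S i]
xxxxxSSixSixxx => xxxxxTxxSixSixxx   [S ::= T x x]
xxxxxTxxSixSixxx => xxxxxxxxSixSixxx   [T ::= x]
xxxxxxxxSixSixxx => xxxxxxxxiixSixxx   [S ::= i]
xxxxxxxxiixSixxx => xxxxxxxxiixiixxx   [S ::= i]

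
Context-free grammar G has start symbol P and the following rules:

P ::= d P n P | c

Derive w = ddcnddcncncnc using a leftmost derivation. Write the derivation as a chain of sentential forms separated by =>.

P=>dPnP=>ddPnPnP=>ddcnPnP=>ddcndPnPnP=>ddcnddPnPnPnP=>ddcnddcnPnPnP=>ddcnddcncnPnP=>ddcnddcncncnP=>ddcnddcncncnc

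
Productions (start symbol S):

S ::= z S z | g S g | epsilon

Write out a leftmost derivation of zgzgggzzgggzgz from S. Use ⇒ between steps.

S ⇒ zSz   [S ::= z S z]
zSz ⇒ zgSgz   [S ::= g S g]
zgSgz ⇒ zgzSzgz   [S ::= z S z]
zgzSzgz ⇒ zgzgSgzgz   [S ::= g S g]
zgzgSgzgz ⇒ zgzggSggzgz   [S ::= g S g]
zgzggSggzgz ⇒ zgzgggSgggzgz   [S ::= g S g]
zgzgggSgggzgz ⇒ zgzgggzSzgggzgz   [S ::= z S z]
zgzgggzSzgggzgz ⇒ zgzgggzzgggzgz   [S ::= epsilon]

S ⇒ zSz ⇒ zgSgz ⇒ zgzSzgz ⇒ zgzgSgzgz ⇒ zgzggSggzgz ⇒ zgzgggSgggzgz ⇒ zgzgggzSzgggzgz ⇒ zgzgggzzgggzgz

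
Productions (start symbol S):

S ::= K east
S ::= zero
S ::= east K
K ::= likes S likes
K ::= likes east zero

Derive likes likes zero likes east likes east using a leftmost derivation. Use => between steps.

S => K east => likes S likes east => likes K east likes east => likes likes S likes east likes east => likes likes zero likes east likes east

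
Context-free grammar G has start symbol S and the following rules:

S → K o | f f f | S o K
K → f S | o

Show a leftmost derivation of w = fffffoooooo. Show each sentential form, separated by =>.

S => SoK => KooK => fSooK => fKoooK => ffSoooK => ffSoKoooK => fffffoKoooK => fffffoooooK => fffffoooooo

S => SoK   [S → S o K]
SoK => KooK   [S → K o]
KooK => fSooK   [K → f S]
fSooK => fKoooK   [S → K o]
fKoooK => ffSoooK   [K → f S]
ffSoooK => ffSoKoooK   [S → S o K]
ffSoKoooK => fffffoKoooK   [S → f f f]
fffffoKoooK => fffffoooooK   [K → o]
fffffoooooK => fffffoooooo   [K → o]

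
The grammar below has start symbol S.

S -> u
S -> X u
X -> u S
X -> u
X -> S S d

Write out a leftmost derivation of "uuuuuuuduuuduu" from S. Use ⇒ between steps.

S ⇒ Xu ⇒ uSu ⇒ uXuu ⇒ uSSduu ⇒ uXuSduu ⇒ uuSuSduu ⇒ uuXuuSduu ⇒ uuSSduuSduu ⇒ uuXuSduuSduu ⇒ uuuSuSduuSduu ⇒ uuuXuuSduuSduu ⇒ uuuuuuSduuSduu ⇒ uuuuuuuduuSduu ⇒ uuuuuuuduuuduu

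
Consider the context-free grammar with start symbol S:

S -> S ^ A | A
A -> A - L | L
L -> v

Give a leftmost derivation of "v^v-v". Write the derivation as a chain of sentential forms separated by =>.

S => S^A   [S -> S ^ A]
S^A => A^A   [S -> A]
A^A => L^A   [A -> L]
L^A => v^A   [L -> v]
v^A => v^A-L   [A -> A - L]
v^A-L => v^L-L   [A -> L]
v^L-L => v^v-L   [L -> v]
v^v-L => v^v-v   [L -> v]

S=>S^A=>A^A=>L^A=>v^A=>v^A-L=>v^L-L=>v^v-L=>v^v-v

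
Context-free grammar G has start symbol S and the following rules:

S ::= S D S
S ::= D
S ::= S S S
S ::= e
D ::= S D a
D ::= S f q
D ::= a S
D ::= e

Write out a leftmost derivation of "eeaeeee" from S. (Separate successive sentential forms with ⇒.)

S ⇒ SDS   [S ::= S D S]
SDS ⇒ SDSDS   [S ::= S D S]
SDSDS ⇒ DDSDS   [S ::= D]
DDSDS ⇒ SDaDSDS   [D ::= S D a]
SDaDSDS ⇒ eDaDSDS   [S ::= e]
eDaDSDS ⇒ eeaDSDS   [D ::= e]
eeaDSDS ⇒ eeaeSDS   [D ::= e]
eeaeSDS ⇒ eeaeeDS   [S ::= e]
eeaeeDS ⇒ eeaeeeS   [D ::= e]
eeaeeeS ⇒ eeaeeee   [S ::= e]

S⇒SDS⇒SDSDS⇒DDSDS⇒SDaDSDS⇒eDaDSDS⇒eeaDSDS⇒eeaeSDS⇒eeaeeDS⇒eeaeeeS⇒eeaeeee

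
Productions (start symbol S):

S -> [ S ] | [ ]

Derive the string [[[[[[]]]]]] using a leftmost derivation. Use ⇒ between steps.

S ⇒ [S]   [S -> [ S ]]
[S] ⇒ [[S]]   [S -> [ S ]]
[[S]] ⇒ [[[S]]]   [S -> [ S ]]
[[[S]]] ⇒ [[[[S]]]]   [S -> [ S ]]
[[[[S]]]] ⇒ [[[[[S]]]]]   [S -> [ S ]]
[[[[[S]]]]] ⇒ [[[[[[]]]]]]   [S -> [ ]]

S ⇒ [S] ⇒ [[S]] ⇒ [[[S]]] ⇒ [[[[S]]]] ⇒ [[[[[S]]]]] ⇒ [[[[[[]]]]]]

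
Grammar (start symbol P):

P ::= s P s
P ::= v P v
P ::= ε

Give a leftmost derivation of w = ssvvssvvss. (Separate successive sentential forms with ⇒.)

P ⇒ sPs   [P ::= s P s]
sPs ⇒ ssPss   [P ::= s P s]
ssPss ⇒ ssvPvss   [P ::= v P v]
ssvPvss ⇒ ssvvPvvss   [P ::= v P v]
ssvvPvvss ⇒ ssvvsPsvvss   [P ::= s P s]
ssvvsPsvvss ⇒ ssvvssvvss   [P ::= ε]

P ⇒ sPs ⇒ ssPss ⇒ ssvPvss ⇒ ssvvPvvss ⇒ ssvvsPsvvss ⇒ ssvvssvvss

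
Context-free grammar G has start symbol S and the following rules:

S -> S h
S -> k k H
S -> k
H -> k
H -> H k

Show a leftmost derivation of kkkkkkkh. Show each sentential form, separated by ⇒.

S ⇒ Sh ⇒ kkHh ⇒ kkHkh ⇒ kkHkkh ⇒ kkHkkkh ⇒ kkHkkkkh ⇒ kkkkkkkh

S ⇒ Sh   [S -> S h]
Sh ⇒ kkHh   [S -> k k H]
kkHh ⇒ kkHkh   [H -> H k]
kkHkh ⇒ kkHkkh   [H -> H k]
kkHkkh ⇒ kkHkkkh   [H -> H k]
kkHkkkh ⇒ kkHkkkkh   [H -> H k]
kkHkkkkh ⇒ kkkkkkkh   [H -> k]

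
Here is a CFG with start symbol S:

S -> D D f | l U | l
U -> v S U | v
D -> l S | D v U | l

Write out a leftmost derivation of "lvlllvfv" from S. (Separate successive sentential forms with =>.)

S => lU => lvSU => lvDDfU => lvlDfU => lvllSfU => lvlllUfU => lvlllvfU => lvlllvfv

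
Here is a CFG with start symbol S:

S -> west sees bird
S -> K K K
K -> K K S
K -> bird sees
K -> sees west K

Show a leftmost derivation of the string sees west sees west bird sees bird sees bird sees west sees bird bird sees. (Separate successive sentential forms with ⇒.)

S ⇒ K K K ⇒ sees west K K K ⇒ sees west sees west K K K ⇒ sees west sees west bird sees K K ⇒ sees west sees west bird sees K K S K ⇒ sees west sees west bird sees bird sees K S K ⇒ sees west sees west bird sees bird sees bird sees S K ⇒ sees west sees west bird sees bird sees bird sees west sees bird K ⇒ sees west sees west bird sees bird sees bird sees west sees bird bird sees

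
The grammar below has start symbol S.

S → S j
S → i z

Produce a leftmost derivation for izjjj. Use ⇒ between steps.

S ⇒ Sj ⇒ Sjj ⇒ Sjjj ⇒ izjjj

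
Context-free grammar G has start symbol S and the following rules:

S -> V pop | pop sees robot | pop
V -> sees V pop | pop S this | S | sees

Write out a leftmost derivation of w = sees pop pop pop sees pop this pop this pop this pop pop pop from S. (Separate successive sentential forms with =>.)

S => V pop => S pop => V pop pop => sees V pop pop pop => sees pop S this pop pop pop => sees pop V pop this pop pop pop => sees pop pop S this pop this pop pop pop => sees pop pop V pop this pop this pop pop pop => sees pop pop pop S this pop this pop this pop pop pop => sees pop pop pop V pop this pop this pop this pop pop pop => sees pop pop pop sees pop this pop this pop this pop pop pop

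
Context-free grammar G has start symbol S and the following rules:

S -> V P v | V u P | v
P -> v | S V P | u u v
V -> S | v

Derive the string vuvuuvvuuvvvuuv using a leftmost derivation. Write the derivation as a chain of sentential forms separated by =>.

S=>VuP=>vuP=>vuSVP=>vuVPvVP=>vuSPvVP=>vuVPvPvVP=>vuvPvPvVP=>vuvuuvvPvVP=>vuvuuvvuuvvVP=>vuvuuvvuuvvSP=>vuvuuvvuuvvvP=>vuvuuvvuuvvvuuv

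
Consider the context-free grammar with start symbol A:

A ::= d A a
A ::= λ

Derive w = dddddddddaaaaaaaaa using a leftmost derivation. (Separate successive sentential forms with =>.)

A => dAa   [A ::= d A a]
dAa => ddAaa   [A ::= d A a]
ddAaa => dddAaaa   [A ::= d A a]
dddAaaa => ddddAaaaa   [A ::= d A a]
ddddAaaaa => dddddAaaaaa   [A ::= d A a]
dddddAaaaaa => ddddddAaaaaaa   [A ::= d A a]
ddddddAaaaaaa => dddddddAaaaaaaa   [A ::= d A a]
dddddddAaaaaaaa => ddddddddAaaaaaaaa   [A ::= d A a]
ddddddddAaaaaaaaa => dddddddddAaaaaaaaaa   [A ::= d A a]
dddddddddAaaaaaaaaa => dddddddddaaaaaaaaa   [A ::= λ]

A=>dAa=>ddAaa=>dddAaaa=>ddddAaaaa=>dddddAaaaaa=>ddddddAaaaaaa=>dddddddAaaaaaaa=>ddddddddAaaaaaaaa=>dddddddddAaaaaaaaaa=>dddddddddaaaaaaaaa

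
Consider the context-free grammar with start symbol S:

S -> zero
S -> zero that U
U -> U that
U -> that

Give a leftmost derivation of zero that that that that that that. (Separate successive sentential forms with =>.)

S => zero that U => zero that U that => zero that U that that => zero that U that that that => zero that U that that that that => zero that that that that that that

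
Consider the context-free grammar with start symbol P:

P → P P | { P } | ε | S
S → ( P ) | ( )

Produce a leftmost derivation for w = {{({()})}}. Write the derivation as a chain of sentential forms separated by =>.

P => {P} => {{P}} => {{S}} => {{(P)}} => {{({P})}} => {{({PP})}} => {{({PPP})}} => {{({SPP})}} => {{({(P)PP})}} => {{({()PP})}} => {{({()P})}} => {{({()})}}

P => {P}   [P → { P }]
{P} => {{P}}   [P → { P }]
{{P}} => {{S}}   [P → S]
{{S}} => {{(P)}}   [S → ( P )]
{{(P)}} => {{({P})}}   [P → { P }]
{{({P})}} => {{({PP})}}   [P → P P]
{{({PP})}} => {{({PPP})}}   [P → P P]
{{({PPP})}} => {{({SPP})}}   [P → S]
{{({SPP})}} => {{({(P)PP})}}   [S → ( P )]
{{({(P)PP})}} => {{({()PP})}}   [P → ε]
{{({()PP})}} => {{({()P})}}   [P → ε]
{{({()P})}} => {{({()})}}   [P → ε]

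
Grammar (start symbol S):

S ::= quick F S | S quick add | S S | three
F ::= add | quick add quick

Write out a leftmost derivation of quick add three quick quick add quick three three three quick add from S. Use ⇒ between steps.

S ⇒ S quick add ⇒ quick F S quick add ⇒ quick add S quick add ⇒ quick add S S quick add ⇒ quick add S S S quick add ⇒ quick add three S S quick add ⇒ quick add three quick F S S quick add ⇒ quick add three quick quick add quick S S quick add ⇒ quick add three quick quick add quick S S S quick add ⇒ quick add three quick quick add quick three S S quick add ⇒ quick add three quick quick add quick three three S quick add ⇒ quick add three quick quick add quick three three three quick add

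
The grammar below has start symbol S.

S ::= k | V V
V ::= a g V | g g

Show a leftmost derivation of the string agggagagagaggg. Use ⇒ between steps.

S ⇒ VV   [S ::= V V]
VV ⇒ agVV   [V ::= a g V]
agVV ⇒ agggV   [V ::= g g]
agggV ⇒ agggagV   [V ::= a g V]
agggagV ⇒ agggagagV   [V ::= a g V]
agggagagV ⇒ agggagagagV   [V ::= a g V]
agggagagagV ⇒ agggagagagagV   [V ::= a g V]
agggagagagagV ⇒ agggagagagaggg   [V ::= g g]

S⇒VV⇒agVV⇒agggV⇒agggagV⇒agggagagV⇒agggagagagV⇒agggagagagagV⇒agggagagagaggg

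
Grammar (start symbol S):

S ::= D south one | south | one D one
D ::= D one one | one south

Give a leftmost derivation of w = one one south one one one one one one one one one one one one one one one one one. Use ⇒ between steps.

S ⇒ one D one ⇒ one D one one one ⇒ one D one one one one one ⇒ one D one one one one one one one ⇒ one D one one one one one one one one one ⇒ one D one one one one one one one one one one one ⇒ one D one one one one one one one one one one one one one ⇒ one D one one one one one one one one one one one one one one one ⇒ one D one one one one one one one one one one one one one one one one one ⇒ one one south one one one one one one one one one one one one one one one one one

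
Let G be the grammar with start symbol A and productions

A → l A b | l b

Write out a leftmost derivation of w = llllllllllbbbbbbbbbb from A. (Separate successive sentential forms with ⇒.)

A ⇒ lAb ⇒ llAbb ⇒ lllAbbb ⇒ llllAbbbb ⇒ lllllAbbbbb ⇒ llllllAbbbbbb ⇒ lllllllAbbbbbbb ⇒ llllllllAbbbbbbbb ⇒ lllllllllAbbbbbbbbb ⇒ llllllllllbbbbbbbbbb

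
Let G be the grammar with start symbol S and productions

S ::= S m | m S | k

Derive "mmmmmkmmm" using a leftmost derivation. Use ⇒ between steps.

S ⇒ Sm ⇒ mSm ⇒ mSmm ⇒ mmSmm ⇒ mmmSmm ⇒ mmmSmmm ⇒ mmmmSmmm ⇒ mmmmmSmmm ⇒ mmmmmkmmm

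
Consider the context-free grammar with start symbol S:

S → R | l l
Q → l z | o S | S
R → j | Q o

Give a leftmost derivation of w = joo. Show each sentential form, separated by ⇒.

S ⇒ R ⇒ Qo ⇒ So ⇒ Ro ⇒ Qoo ⇒ Soo ⇒ Roo ⇒ joo

S ⇒ R   [S → R]
R ⇒ Qo   [R → Q o]
Qo ⇒ So   [Q → S]
So ⇒ Ro   [S → R]
Ro ⇒ Qoo   [R → Q o]
Qoo ⇒ Soo   [Q → S]
Soo ⇒ Roo   [S → R]
Roo ⇒ joo   [R → j]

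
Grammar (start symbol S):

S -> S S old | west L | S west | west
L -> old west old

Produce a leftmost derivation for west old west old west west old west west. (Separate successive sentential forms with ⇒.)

S ⇒ S west   [S -> S west]
S west ⇒ S west west   [S -> S west]
S west west ⇒ S S old west west   [S -> S S old]
S S old west west ⇒ west L S old west west   [S -> west L]
west L S old west west ⇒ west old west old S old west west   [L -> old west old]
west old west old S old west west ⇒ west old west old S west old west west   [S -> S west]
west old west old S west old west west ⇒ west old west old west west old west west   [S -> west]

S ⇒ S west ⇒ S west west ⇒ S S old west west ⇒ west L S old west west ⇒ west old west old S old west west ⇒ west old west old S west old west west ⇒ west old west old west west old west west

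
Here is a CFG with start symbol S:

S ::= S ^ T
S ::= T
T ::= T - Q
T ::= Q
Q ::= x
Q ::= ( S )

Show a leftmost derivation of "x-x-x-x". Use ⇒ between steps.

S ⇒ T   [S ::= T]
T ⇒ T-Q   [T ::= T - Q]
T-Q ⇒ T-Q-Q   [T ::= T - Q]
T-Q-Q ⇒ T-Q-Q-Q   [T ::= T - Q]
T-Q-Q-Q ⇒ Q-Q-Q-Q   [T ::= Q]
Q-Q-Q-Q ⇒ x-Q-Q-Q   [Q ::= x]
x-Q-Q-Q ⇒ x-x-Q-Q   [Q ::= x]
x-x-Q-Q ⇒ x-x-x-Q   [Q ::= x]
x-x-x-Q ⇒ x-x-x-x   [Q ::= x]

S⇒T⇒T-Q⇒T-Q-Q⇒T-Q-Q-Q⇒Q-Q-Q-Q⇒x-Q-Q-Q⇒x-x-Q-Q⇒x-x-x-Q⇒x-x-x-x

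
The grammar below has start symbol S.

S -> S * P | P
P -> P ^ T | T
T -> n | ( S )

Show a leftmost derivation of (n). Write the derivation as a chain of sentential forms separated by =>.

S=>P=>T=>(S)=>(P)=>(T)=>(n)

S => P   [S -> P]
P => T   [P -> T]
T => (S)   [T -> ( S )]
(S) => (P)   [S -> P]
(P) => (T)   [P -> T]
(T) => (n)   [T -> n]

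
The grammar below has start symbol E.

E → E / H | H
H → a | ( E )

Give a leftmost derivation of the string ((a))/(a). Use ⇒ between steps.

E ⇒ E/H   [E → E / H]
E/H ⇒ H/H   [E → H]
H/H ⇒ (E)/H   [H → ( E )]
(E)/H ⇒ (H)/H   [E → H]
(H)/H ⇒ ((E))/H   [H → ( E )]
((E))/H ⇒ ((H))/H   [E → H]
((H))/H ⇒ ((a))/H   [H → a]
((a))/H ⇒ ((a))/(E)   [H → ( E )]
((a))/(E) ⇒ ((a))/(H)   [E → H]
((a))/(H) ⇒ ((a))/(a)   [H → a]

E ⇒ E/H ⇒ H/H ⇒ (E)/H ⇒ (H)/H ⇒ ((E))/H ⇒ ((H))/H ⇒ ((a))/H ⇒ ((a))/(E) ⇒ ((a))/(H) ⇒ ((a))/(a)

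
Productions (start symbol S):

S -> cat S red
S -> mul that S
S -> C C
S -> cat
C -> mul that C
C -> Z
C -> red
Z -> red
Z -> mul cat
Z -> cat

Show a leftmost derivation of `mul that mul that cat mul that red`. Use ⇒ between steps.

S ⇒ mul that S   [S -> mul that S]
mul that S ⇒ mul that mul that S   [S -> mul that S]
mul that mul that S ⇒ mul that mul that C C   [S -> C C]
mul that mul that C C ⇒ mul that mul that Z C   [C -> Z]
mul that mul that Z C ⇒ mul that mul that cat C   [Z -> cat]
mul that mul that cat C ⇒ mul that mul that cat mul that C   [C -> mul that C]
mul that mul that cat mul that C ⇒ mul that mul that cat mul that red   [C -> red]

S ⇒ mul that S ⇒ mul that mul that S ⇒ mul that mul that C C ⇒ mul that mul that Z C ⇒ mul that mul that cat C ⇒ mul that mul that cat mul that C ⇒ mul that mul that cat mul that red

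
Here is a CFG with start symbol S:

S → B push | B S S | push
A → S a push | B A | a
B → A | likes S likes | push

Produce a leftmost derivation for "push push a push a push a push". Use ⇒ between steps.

S ⇒ B push ⇒ A push ⇒ B A push ⇒ push A push ⇒ push B A push ⇒ push A A push ⇒ push B A A push ⇒ push A A A push ⇒ push B A A A push ⇒ push push A A A push ⇒ push push a A A push ⇒ push push a S a push A push ⇒ push push a push a push A push ⇒ push push a push a push a push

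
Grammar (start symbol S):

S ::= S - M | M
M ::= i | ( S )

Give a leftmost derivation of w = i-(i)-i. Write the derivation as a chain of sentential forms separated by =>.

S=>S-M=>S-M-M=>M-M-M=>i-M-M=>i-(S)-M=>i-(M)-M=>i-(i)-M=>i-(i)-i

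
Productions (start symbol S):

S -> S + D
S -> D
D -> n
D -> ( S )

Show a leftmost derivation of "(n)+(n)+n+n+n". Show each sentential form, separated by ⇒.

S ⇒ S+D   [S -> S + D]
S+D ⇒ S+D+D   [S -> S + D]
S+D+D ⇒ S+D+D+D   [S -> S + D]
S+D+D+D ⇒ S+D+D+D+D   [S -> S + D]
S+D+D+D+D ⇒ D+D+D+D+D   [S -> D]
D+D+D+D+D ⇒ (S)+D+D+D+D   [D -> ( S )]
(S)+D+D+D+D ⇒ (D)+D+D+D+D   [S -> D]
(D)+D+D+D+D ⇒ (n)+D+D+D+D   [D -> n]
(n)+D+D+D+D ⇒ (n)+(S)+D+D+D   [D -> ( S )]
(n)+(S)+D+D+D ⇒ (n)+(D)+D+D+D   [S -> D]
(n)+(D)+D+D+D ⇒ (n)+(n)+D+D+D   [D -> n]
(n)+(n)+D+D+D ⇒ (n)+(n)+n+D+D   [D -> n]
(n)+(n)+n+D+D ⇒ (n)+(n)+n+n+D   [D -> n]
(n)+(n)+n+n+D ⇒ (n)+(n)+n+n+n   [D -> n]

S⇒S+D⇒S+D+D⇒S+D+D+D⇒S+D+D+D+D⇒D+D+D+D+D⇒(S)+D+D+D+D⇒(D)+D+D+D+D⇒(n)+D+D+D+D⇒(n)+(S)+D+D+D⇒(n)+(D)+D+D+D⇒(n)+(n)+D+D+D⇒(n)+(n)+n+D+D⇒(n)+(n)+n+n+D⇒(n)+(n)+n+n+n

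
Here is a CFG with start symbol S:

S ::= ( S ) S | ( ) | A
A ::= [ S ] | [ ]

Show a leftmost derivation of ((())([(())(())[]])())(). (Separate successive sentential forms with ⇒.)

S ⇒ (S)S ⇒ ((S)S)S ⇒ ((())S)S ⇒ ((())(S)S)S ⇒ ((())(A)S)S ⇒ ((())([S])S)S ⇒ ((())([(S)S])S)S ⇒ ((())([(())S])S)S ⇒ ((())([(())(S)S])S)S ⇒ ((())([(())(())S])S)S ⇒ ((())([(())(())A])S)S ⇒ ((())([(())(())[]])S)S ⇒ ((())([(())(())[]])())S ⇒ ((())([(())(())[]])())()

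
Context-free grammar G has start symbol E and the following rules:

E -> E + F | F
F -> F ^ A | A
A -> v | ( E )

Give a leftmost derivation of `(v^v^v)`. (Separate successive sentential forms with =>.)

E => F => A => (E) => (F) => (F^A) => (F^A^A) => (A^A^A) => (v^A^A) => (v^v^A) => (v^v^v)

E => F   [E -> F]
F => A   [F -> A]
A => (E)   [A -> ( E )]
(E) => (F)   [E -> F]
(F) => (F^A)   [F -> F ^ A]
(F^A) => (F^A^A)   [F -> F ^ A]
(F^A^A) => (A^A^A)   [F -> A]
(A^A^A) => (v^A^A)   [A -> v]
(v^A^A) => (v^v^A)   [A -> v]
(v^v^A) => (v^v^v)   [A -> v]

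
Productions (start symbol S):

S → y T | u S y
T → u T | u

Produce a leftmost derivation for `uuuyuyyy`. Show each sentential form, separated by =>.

S => uSy   [S → u S y]
uSy => uuSyy   [S → u S y]
uuSyy => uuuSyyy   [S → u S y]
uuuSyyy => uuuyTyyy   [S → y T]
uuuyTyyy => uuuyuyyy   [T → u]

S => uSy => uuSyy => uuuSyyy => uuuyTyyy => uuuyuyyy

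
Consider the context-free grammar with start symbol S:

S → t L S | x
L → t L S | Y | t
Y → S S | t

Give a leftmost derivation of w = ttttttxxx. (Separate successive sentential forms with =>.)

S => tLS   [S → t L S]
tLS => ttS   [L → t]
ttS => tttLS   [S → t L S]
tttLS => ttttLSS   [L → t L S]
ttttLSS => tttttLSSS   [L → t L S]
tttttLSSS => tttttYSSS   [L → Y]
tttttYSSS => ttttttSSS   [Y → t]
ttttttSSS => ttttttxSS   [S → x]
ttttttxSS => ttttttxxS   [S → x]
ttttttxxS => ttttttxxx   [S → x]

S => tLS => ttS => tttLS => ttttLSS => tttttLSSS => tttttYSSS => ttttttSSS => ttttttxSS => ttttttxxS => ttttttxxx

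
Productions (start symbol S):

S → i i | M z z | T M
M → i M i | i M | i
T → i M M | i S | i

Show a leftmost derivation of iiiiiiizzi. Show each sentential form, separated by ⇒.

S ⇒ TM ⇒ iSM ⇒ iMzzM ⇒ iiMizzM ⇒ iiiMizzM ⇒ iiiiMizzM ⇒ iiiiiMizzM ⇒ iiiiiiizzM ⇒ iiiiiiizzi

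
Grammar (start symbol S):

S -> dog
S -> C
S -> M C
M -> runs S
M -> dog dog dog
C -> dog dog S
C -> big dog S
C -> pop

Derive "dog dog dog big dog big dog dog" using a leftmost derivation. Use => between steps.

S => M C   [S -> M C]
M C => dog dog dog C   [M -> dog dog dog]
dog dog dog C => dog dog dog big dog S   [C -> big dog S]
dog dog dog big dog S => dog dog dog big dog C   [S -> C]
dog dog dog big dog C => dog dog dog big dog big dog S   [C -> big dog S]
dog dog dog big dog big dog S => dog dog dog big dog big dog dog   [S -> dog]

S => M C => dog dog dog C => dog dog dog big dog S => dog dog dog big dog C => dog dog dog big dog big dog S => dog dog dog big dog big dog dog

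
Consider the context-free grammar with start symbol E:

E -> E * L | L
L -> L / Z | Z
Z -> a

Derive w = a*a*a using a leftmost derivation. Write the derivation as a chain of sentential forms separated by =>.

E => E*L   [E -> E * L]
E*L => E*L*L   [E -> E * L]
E*L*L => L*L*L   [E -> L]
L*L*L => Z*L*L   [L -> Z]
Z*L*L => a*L*L   [Z -> a]
a*L*L => a*Z*L   [L -> Z]
a*Z*L => a*a*L   [Z -> a]
a*a*L => a*a*Z   [L -> Z]
a*a*Z => a*a*a   [Z -> a]

E=>E*L=>E*L*L=>L*L*L=>Z*L*L=>a*L*L=>a*Z*L=>a*a*L=>a*a*Z=>a*a*a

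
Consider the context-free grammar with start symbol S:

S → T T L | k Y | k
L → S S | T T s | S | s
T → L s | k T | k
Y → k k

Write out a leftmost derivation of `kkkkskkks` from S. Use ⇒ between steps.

S⇒TTL⇒kTTL⇒kLsTL⇒kSsTL⇒kkYsTL⇒kkkksTL⇒kkkkskL⇒kkkkskTTs⇒kkkkskkTs⇒kkkkskkks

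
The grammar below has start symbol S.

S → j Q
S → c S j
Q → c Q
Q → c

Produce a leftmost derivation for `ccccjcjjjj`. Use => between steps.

S => cSj => ccSjj => cccSjjj => ccccSjjjj => ccccjQjjjj => ccccjcjjjj

S => cSj   [S → c S j]
cSj => ccSjj   [S → c S j]
ccSjj => cccSjjj   [S → c S j]
cccSjjj => ccccSjjjj   [S → c S j]
ccccSjjjj => ccccjQjjjj   [S → j Q]
ccccjQjjjj => ccccjcjjjj   [Q → c]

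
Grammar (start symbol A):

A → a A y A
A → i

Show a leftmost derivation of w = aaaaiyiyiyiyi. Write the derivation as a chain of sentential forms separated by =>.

A => aAyA => aaAyAyA => aaaAyAyAyA => aaaaAyAyAyAyA => aaaaiyAyAyAyA => aaaaiyiyAyAyA => aaaaiyiyiyAyA => aaaaiyiyiyiyA => aaaaiyiyiyiyi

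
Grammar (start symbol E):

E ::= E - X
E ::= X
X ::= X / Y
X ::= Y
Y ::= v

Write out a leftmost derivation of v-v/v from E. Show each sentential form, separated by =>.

E => E-X   [E ::= E - X]
E-X => X-X   [E ::= X]
X-X => Y-X   [X ::= Y]
Y-X => v-X   [Y ::= v]
v-X => v-X/Y   [X ::= X / Y]
v-X/Y => v-Y/Y   [X ::= Y]
v-Y/Y => v-v/Y   [Y ::= v]
v-v/Y => v-v/v   [Y ::= v]

E=>E-X=>X-X=>Y-X=>v-X=>v-X/Y=>v-Y/Y=>v-v/Y=>v-v/v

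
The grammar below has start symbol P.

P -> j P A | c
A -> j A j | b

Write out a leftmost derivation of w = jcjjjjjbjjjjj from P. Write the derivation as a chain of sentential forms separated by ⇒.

P ⇒ jPA ⇒ jcA ⇒ jcjAj ⇒ jcjjAjj ⇒ jcjjjAjjj ⇒ jcjjjjAjjjj ⇒ jcjjjjjAjjjjj ⇒ jcjjjjjbjjjjj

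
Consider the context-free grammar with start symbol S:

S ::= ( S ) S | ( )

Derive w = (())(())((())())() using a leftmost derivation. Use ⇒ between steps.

S⇒(S)S⇒(())S⇒(())(S)S⇒(())(())S⇒(())(())(S)S⇒(())(())((S)S)S⇒(())(())((())S)S⇒(())(())((())())S⇒(())(())((())())()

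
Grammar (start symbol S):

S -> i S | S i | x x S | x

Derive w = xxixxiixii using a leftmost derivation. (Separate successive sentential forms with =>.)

S => xxS => xxiS => xxiSi => xxixxSi => xxixxiSi => xxixxiiSi => xxixxiiSii => xxixxiixii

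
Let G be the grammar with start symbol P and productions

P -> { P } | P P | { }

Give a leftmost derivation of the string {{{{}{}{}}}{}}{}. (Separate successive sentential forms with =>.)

P => PP   [P -> P P]
PP => {P}P   [P -> { P }]
{P}P => {PP}P   [P -> P P]
{PP}P => {{P}P}P   [P -> { P }]
{{P}P}P => {{{P}}P}P   [P -> { P }]
{{{P}}P}P => {{{PP}}P}P   [P -> P P]
{{{PP}}P}P => {{{PPP}}P}P   [P -> P P]
{{{PPP}}P}P => {{{{}PP}}P}P   [P -> { }]
{{{{}PP}}P}P => {{{{}{}P}}P}P   [P -> { }]
{{{{}{}P}}P}P => {{{{}{}{}}}P}P   [P -> { }]
{{{{}{}{}}}P}P => {{{{}{}{}}}{}}P   [P -> { }]
{{{{}{}{}}}{}}P => {{{{}{}{}}}{}}{}   [P -> { }]

P=>PP=>{P}P=>{PP}P=>{{P}P}P=>{{{P}}P}P=>{{{PP}}P}P=>{{{PPP}}P}P=>{{{{}PP}}P}P=>{{{{}{}P}}P}P=>{{{{}{}{}}}P}P=>{{{{}{}{}}}{}}P=>{{{{}{}{}}}{}}{}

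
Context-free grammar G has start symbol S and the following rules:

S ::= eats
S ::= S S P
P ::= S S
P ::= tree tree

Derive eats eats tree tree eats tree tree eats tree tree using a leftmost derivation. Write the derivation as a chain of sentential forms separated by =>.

S => S S P   [S ::= S S P]
S S P => S S P S P   [S ::= S S P]
S S P S P => S S P S P S P   [S ::= S S P]
S S P S P S P => eats S P S P S P   [S ::= eats]
eats S P S P S P => eats eats P S P S P   [S ::= eats]
eats eats P S P S P => eats eats tree tree S P S P   [P ::= tree tree]
eats eats tree tree S P S P => eats eats tree tree eats P S P   [S ::= eats]
eats eats tree tree eats P S P => eats eats tree tree eats tree tree S P   [P ::= tree tree]
eats eats tree tree eats tree tree S P => eats eats tree tree eats tree tree eats P   [S ::= eats]
eats eats tree tree eats tree tree eats P => eats eats tree tree eats tree tree eats tree tree   [P ::= tree tree]

S => S S P => S S P S P => S S P S P S P => eats S P S P S P => eats eats P S P S P => eats eats tree tree S P S P => eats eats tree tree eats P S P => eats eats tree tree eats tree tree S P => eats eats tree tree eats tree tree eats P => eats eats tree tree eats tree tree eats tree tree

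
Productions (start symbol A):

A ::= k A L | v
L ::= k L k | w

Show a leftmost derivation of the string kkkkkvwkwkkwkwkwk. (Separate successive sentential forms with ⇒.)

A ⇒ kAL   [A ::= k A L]
kAL ⇒ kkALL   [A ::= k A L]
kkALL ⇒ kkkALLL   [A ::= k A L]
kkkALLL ⇒ kkkkALLLL   [A ::= k A L]
kkkkALLLL ⇒ kkkkkALLLLL   [A ::= k A L]
kkkkkALLLLL ⇒ kkkkkvLLLLL   [A ::= v]
kkkkkvLLLLL ⇒ kkkkkvwLLLL   [L ::= w]
kkkkkvwLLLL ⇒ kkkkkvwkLkLLL   [L ::= k L k]
kkkkkvwkLkLLL ⇒ kkkkkvwkwkLLL   [L ::= w]
kkkkkvwkwkLLL ⇒ kkkkkvwkwkkLkLL   [L ::= k L k]
kkkkkvwkwkkLkLL ⇒ kkkkkvwkwkkwkLL   [L ::= w]
kkkkkvwkwkkwkLL ⇒ kkkkkvwkwkkwkwL   [L ::= w]
kkkkkvwkwkkwkwL ⇒ kkkkkvwkwkkwkwkLk   [L ::= k L k]
kkkkkvwkwkkwkwkLk ⇒ kkkkkvwkwkkwkwkwk   [L ::= w]

A ⇒ kAL ⇒ kkALL ⇒ kkkALLL ⇒ kkkkALLLL ⇒ kkkkkALLLLL ⇒ kkkkkvLLLLL ⇒ kkkkkvwLLLL ⇒ kkkkkvwkLkLLL ⇒ kkkkkvwkwkLLL ⇒ kkkkkvwkwkkLkLL ⇒ kkkkkvwkwkkwkLL ⇒ kkkkkvwkwkkwkwL ⇒ kkkkkvwkwkkwkwkLk ⇒ kkkkkvwkwkkwkwkwk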